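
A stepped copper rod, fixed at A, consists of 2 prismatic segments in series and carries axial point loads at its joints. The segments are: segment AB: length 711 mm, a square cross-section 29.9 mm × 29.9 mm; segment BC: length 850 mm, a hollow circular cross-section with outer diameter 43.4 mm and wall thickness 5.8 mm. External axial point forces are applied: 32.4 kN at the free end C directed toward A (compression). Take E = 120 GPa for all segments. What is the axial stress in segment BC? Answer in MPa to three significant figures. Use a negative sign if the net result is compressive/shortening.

-47.3 MPa

Internal axial forces (sectioning from the free end, tension +): N_BC = -32.4 kN, N_AB = -32.4 kN.
A_BC = 685.1 mm².
σ_BC = N_BC/A_BC = -32400/685.1 = -47.29 MPa.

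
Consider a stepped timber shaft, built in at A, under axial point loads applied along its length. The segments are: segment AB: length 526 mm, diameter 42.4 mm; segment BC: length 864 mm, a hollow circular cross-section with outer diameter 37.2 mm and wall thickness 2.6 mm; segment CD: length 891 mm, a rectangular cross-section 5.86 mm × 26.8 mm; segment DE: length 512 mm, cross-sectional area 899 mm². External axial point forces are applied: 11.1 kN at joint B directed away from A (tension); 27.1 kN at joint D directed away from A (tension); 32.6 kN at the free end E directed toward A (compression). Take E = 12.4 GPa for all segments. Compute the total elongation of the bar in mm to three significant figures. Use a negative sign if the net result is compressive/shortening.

-5.20 mm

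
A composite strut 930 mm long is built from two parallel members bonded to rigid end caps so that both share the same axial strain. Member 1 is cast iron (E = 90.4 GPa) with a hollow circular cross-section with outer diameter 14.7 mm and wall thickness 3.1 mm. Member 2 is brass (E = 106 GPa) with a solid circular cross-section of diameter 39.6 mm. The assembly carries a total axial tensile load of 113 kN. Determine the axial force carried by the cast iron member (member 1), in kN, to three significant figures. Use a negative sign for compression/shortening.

8.20 kN

A_1 = 113 mm².
A_2 = 1232 mm².
Equal strain + equilibrium ⇒ each member carries load in proportion to AE: A₁E₁ = 10210000 N, A₂E₂ = 130600000 N, ΣAE = 140800000 N.
F₁ = P·A₁E₁/ΣAE = 113000·10210000/140800000 = 8198 N.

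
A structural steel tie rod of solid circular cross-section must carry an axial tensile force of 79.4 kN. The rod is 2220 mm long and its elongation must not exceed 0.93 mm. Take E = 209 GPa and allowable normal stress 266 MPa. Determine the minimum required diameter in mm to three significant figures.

34.0 mm

Required area A ≥ P/σ_allow = 79400/266 = 298.5 mm².
For a solid circular section, d ≥ √(4A/π) = 19.5 mm.
Elongation limit: A ≥ PL/(Eδ_allow) = 79400·2220/(209000·0.93) = 906.9 mm² ⇒ d ≥ 33.98 mm.
The elongation limit governs.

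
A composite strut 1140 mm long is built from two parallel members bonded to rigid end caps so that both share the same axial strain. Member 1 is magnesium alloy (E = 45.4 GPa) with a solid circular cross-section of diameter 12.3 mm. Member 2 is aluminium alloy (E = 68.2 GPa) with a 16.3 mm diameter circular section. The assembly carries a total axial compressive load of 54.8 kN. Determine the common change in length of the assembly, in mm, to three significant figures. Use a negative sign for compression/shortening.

-3.18 mm

A_1 = 118.8 mm².
A_2 = 208.7 mm².
Equal strain + equilibrium ⇒ each member carries load in proportion to AE: A₁E₁ = 5395000 N, A₂E₂ = 14230000 N, ΣAE = 19630000 N.
δ = PL/ΣAE = -54800·1140/19630000 = -3.183 mm.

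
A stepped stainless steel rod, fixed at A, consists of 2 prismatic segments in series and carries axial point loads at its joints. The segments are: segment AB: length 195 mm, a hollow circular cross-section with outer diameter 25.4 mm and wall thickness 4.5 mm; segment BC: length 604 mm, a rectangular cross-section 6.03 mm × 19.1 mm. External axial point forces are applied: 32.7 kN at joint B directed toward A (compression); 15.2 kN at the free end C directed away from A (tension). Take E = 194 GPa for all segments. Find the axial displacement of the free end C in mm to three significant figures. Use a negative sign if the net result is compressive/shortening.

0.351 mm

Internal axial forces (sectioning from the free end, tension +): N_BC = 15.2 kN, N_AB = -17.5 kN.
A_AB = 295.5 mm².
A_BC = 115.2 mm².
δ_AB = -17500·195/(295.5·194000) = -0.05953 mm
δ_BC = 15200·604/(115.2·194000) = 0.4109 mm
δ = Σδ_i = 0.3514 mm.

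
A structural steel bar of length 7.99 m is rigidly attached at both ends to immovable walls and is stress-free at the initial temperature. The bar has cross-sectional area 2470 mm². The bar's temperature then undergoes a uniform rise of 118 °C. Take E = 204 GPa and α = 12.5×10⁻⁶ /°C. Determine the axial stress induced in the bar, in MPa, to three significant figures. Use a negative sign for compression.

Free thermal expansion αLΔT = 12.5e-6 · 7990 · 118 = 11.79 mm.
The walls impose strain ε = −(11.79)/7990 = -1.4750e-03; σ = Eε = 204000 · -1.4750e-03 = -300.9 MPa.

-301 MPa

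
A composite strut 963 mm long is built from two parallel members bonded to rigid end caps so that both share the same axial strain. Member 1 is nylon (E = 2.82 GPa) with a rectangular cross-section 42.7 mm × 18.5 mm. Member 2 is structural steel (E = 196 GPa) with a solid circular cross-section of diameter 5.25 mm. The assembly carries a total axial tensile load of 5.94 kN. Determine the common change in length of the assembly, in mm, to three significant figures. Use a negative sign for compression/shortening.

A_1 = 790 mm².
A_2 = 21.65 mm².
Equal strain + equilibrium ⇒ each member carries load in proportion to AE: A₁E₁ = 2228000 N, A₂E₂ = 4243000 N, ΣAE = 6471000 N.
δ = PL/ΣAE = 5940·963/6471000 = 0.884 mm.

0.884 mm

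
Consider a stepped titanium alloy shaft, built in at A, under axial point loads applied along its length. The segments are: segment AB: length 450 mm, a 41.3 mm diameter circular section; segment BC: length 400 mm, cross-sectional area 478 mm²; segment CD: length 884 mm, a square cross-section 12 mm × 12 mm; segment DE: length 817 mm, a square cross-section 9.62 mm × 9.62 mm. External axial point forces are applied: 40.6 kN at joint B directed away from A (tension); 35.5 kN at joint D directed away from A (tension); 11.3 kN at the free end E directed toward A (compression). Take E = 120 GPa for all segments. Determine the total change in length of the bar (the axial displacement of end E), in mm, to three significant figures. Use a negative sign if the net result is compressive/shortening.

Internal axial forces (sectioning from the free end, tension +): N_DE = -11.3 kN, N_CD = 24.2 kN, N_BC = 24.2 kN, N_AB = 64.8 kN.
A_AB = 1340 mm².
A_CD = 144 mm².
A_DE = 92.54 mm².
δ_AB = 64800·450/(1340·120000) = 0.1814 mm
δ_BC = 24200·400/(478·120000) = 0.1688 mm
δ_CD = 24200·884/(144·120000) = 1.238 mm
δ_DE = -11300·817/(92.54·120000) = -0.8313 mm
δ = Σδ_i = 0.7568 mm.

0.757 mm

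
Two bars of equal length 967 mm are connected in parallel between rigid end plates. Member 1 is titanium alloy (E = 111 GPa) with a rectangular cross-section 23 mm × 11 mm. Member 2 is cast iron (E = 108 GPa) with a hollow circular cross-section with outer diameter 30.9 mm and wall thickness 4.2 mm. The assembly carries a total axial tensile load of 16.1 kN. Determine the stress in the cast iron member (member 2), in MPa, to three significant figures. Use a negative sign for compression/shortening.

A_1 = 253 mm².
A_2 = 352.3 mm².
Equal strain + equilibrium ⇒ each member carries load in proportion to AE: A₁E₁ = 28080000 N, A₂E₂ = 38050000 N, ΣAE = 66130000 N.
σ₂ = P·E₂/ΣAE = 16100·108000/66130000 = 26.29 MPa.

26.3 MPa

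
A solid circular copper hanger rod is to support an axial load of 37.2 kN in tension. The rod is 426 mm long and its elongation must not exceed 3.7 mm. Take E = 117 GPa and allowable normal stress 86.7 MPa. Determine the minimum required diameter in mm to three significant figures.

Required area A ≥ P/σ_allow = 37200/86.7 = 429.1 mm².
For a solid circular section, d ≥ √(4A/π) = 23.37 mm.
Elongation limit: A ≥ PL/(Eδ_allow) = 37200·426/(117000·3.7) = 36.61 mm² ⇒ d ≥ 6.827 mm.
The stress limit governs.

23.4 mm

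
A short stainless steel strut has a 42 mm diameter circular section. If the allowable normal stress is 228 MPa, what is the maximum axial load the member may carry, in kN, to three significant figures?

A = 1385 mm².
P_max = σ_allow · A = 228 · 1385 = 315900 N = 315.9 kN.

316 kN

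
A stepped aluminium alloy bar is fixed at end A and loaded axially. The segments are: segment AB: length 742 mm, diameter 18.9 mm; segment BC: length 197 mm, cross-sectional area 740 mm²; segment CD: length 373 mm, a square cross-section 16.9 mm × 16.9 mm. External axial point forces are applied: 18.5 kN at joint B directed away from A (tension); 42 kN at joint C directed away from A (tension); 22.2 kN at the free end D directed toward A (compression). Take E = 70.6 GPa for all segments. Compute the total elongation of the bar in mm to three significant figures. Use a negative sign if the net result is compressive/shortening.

1.10 mm

Internal axial forces (sectioning from the free end, tension +): N_CD = -22.2 kN, N_BC = 19.8 kN, N_AB = 38.3 kN.
A_AB = 280.6 mm².
A_CD = 285.6 mm².
δ_AB = 38300·742/(280.6·70600) = 1.435 mm
δ_BC = 19800·197/(740·70600) = 0.07466 mm
δ_CD = -22200·373/(285.6·70600) = -0.4107 mm
δ = Σδ_i = 1.099 mm.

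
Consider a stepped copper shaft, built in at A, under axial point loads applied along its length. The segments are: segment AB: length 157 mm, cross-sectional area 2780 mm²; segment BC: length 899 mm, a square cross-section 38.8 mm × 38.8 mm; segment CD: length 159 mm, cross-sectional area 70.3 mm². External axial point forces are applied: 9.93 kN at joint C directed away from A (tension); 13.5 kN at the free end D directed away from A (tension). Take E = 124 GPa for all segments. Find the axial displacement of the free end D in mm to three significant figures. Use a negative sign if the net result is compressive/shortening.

Internal axial forces (sectioning from the free end, tension +): N_CD = 13.5 kN, N_BC = 23.43 kN, N_AB = 23.43 kN.
A_BC = 1505 mm².
δ_AB = 23430·157/(2780·124000) = 0.01067 mm
δ_BC = 23430·899/(1505·124000) = 0.1128 mm
δ_CD = 13500·159/(70.3·124000) = 0.2462 mm
δ = Σδ_i = 0.3697 mm.

0.370 mm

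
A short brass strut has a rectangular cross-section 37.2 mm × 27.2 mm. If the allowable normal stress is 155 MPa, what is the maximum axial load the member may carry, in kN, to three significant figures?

A = 1012 mm².
P_max = σ_allow · A = 155 · 1012 = 156800 N = 156.8 kN.

157 kN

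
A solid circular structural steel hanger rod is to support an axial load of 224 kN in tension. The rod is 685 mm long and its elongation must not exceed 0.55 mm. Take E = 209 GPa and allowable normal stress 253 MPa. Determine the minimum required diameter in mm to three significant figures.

Required area A ≥ P/σ_allow = 224000/253 = 885.4 mm².
For a solid circular section, d ≥ √(4A/π) = 33.58 mm.
Elongation limit: A ≥ PL/(Eδ_allow) = 224000·685/(209000·0.55) = 1335 mm² ⇒ d ≥ 41.23 mm.
The elongation limit governs.

41.2 mm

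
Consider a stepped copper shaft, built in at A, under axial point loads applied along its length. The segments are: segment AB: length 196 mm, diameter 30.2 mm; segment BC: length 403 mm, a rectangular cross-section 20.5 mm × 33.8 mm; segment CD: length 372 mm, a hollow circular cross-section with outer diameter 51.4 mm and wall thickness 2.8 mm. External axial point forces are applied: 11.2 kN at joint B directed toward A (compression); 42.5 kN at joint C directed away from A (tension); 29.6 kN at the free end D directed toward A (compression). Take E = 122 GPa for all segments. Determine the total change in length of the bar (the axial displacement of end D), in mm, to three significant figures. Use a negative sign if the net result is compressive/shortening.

Internal axial forces (sectioning from the free end, tension +): N_CD = -29.6 kN, N_BC = 12.9 kN, N_AB = 1.7 kN.
A_AB = 716.3 mm².
A_BC = 692.9 mm².
A_CD = 427.5 mm².
δ_AB = 1700·196/(716.3·122000) = 0.003813 mm
δ_BC = 12900·403/(692.9·122000) = 0.0615 mm
δ_CD = -29600·372/(427.5·122000) = -0.2111 mm
δ = Σδ_i = -0.1458 mm.

-0.146 mm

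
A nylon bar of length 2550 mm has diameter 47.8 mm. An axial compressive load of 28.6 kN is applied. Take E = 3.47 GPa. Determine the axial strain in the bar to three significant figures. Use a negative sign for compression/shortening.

-0.00459

A = 1795 mm².
σ = N/A = -15.94 MPa; ε = σ/E = -15.94/3470 = -4.593e-03.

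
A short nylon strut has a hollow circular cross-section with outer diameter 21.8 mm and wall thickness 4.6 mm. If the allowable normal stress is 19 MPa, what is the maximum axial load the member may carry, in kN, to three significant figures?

4.72 kN

A = 248.6 mm².
P_max = σ_allow · A = 19 · 248.6 = 4723 N = 4.723 kN.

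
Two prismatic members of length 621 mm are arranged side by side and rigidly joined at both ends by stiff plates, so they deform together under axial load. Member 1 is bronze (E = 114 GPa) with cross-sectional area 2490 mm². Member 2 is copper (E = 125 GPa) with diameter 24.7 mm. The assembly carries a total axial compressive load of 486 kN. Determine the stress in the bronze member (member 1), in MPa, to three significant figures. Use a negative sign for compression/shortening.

-161 MPa

A_2 = 479.2 mm².
Equal strain + equilibrium ⇒ each member carries load in proportion to AE: A₁E₁ = 283900000 N, A₂E₂ = 59900000 N, ΣAE = 343800000 N.
σ₁ = P·E₁/ΣAE = -486000·114000/343800000 = -161.2 MPa.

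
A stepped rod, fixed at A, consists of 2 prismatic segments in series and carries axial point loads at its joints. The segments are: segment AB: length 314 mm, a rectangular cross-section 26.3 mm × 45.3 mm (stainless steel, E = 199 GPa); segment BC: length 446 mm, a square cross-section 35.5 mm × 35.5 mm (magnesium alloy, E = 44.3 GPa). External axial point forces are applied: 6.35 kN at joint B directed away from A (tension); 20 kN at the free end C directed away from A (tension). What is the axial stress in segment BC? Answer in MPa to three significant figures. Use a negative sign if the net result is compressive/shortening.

15.9 MPa

Internal axial forces (sectioning from the free end, tension +): N_BC = 20 kN, N_AB = 26.35 kN.
A_BC = 1260 mm².
σ_BC = N_BC/A_BC = 20000/1260 = 15.87 MPa.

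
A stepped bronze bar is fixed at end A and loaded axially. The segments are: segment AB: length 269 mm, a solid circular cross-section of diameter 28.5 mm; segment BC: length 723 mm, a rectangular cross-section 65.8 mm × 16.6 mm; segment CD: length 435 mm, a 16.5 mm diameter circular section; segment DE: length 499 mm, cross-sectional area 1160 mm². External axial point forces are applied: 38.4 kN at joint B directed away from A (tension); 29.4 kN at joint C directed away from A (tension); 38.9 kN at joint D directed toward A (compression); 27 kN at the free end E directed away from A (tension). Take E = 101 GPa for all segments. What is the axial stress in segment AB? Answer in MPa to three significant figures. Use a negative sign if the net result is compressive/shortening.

87.6 MPa

Internal axial forces (sectioning from the free end, tension +): N_DE = 27 kN, N_CD = -11.9 kN, N_BC = 17.5 kN, N_AB = 55.9 kN.
A_AB = 637.9 mm².
σ_AB = N_AB/A_AB = 55900/637.9 = 87.63 MPa.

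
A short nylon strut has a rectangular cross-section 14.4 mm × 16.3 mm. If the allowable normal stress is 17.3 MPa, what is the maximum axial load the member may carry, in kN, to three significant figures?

A = 234.7 mm².
P_max = σ_allow · A = 17.3 · 234.7 = 4061 N = 4.061 kN.

4.06 kN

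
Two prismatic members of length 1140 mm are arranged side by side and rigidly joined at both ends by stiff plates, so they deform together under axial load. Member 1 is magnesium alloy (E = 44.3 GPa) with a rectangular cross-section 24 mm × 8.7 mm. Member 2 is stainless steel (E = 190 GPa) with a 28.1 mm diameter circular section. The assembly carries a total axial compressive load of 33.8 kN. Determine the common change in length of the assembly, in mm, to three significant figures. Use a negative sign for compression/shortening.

-0.303 mm

A_1 = 208.8 mm².
A_2 = 620.2 mm².
Equal strain + equilibrium ⇒ each member carries load in proportion to AE: A₁E₁ = 9250000 N, A₂E₂ = 117800000 N, ΣAE = 127100000 N.
δ = PL/ΣAE = -33800·1140/127100000 = -0.3032 mm.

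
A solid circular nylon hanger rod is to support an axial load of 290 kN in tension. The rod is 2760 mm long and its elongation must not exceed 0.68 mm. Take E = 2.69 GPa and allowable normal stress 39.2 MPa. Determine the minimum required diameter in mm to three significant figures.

Required area A ≥ P/σ_allow = 290000/39.2 = 7398 mm².
For a solid circular section, d ≥ √(4A/π) = 97.05 mm.
Elongation limit: A ≥ PL/(Eδ_allow) = 290000·2760/(2690·0.68) = 437600 mm² ⇒ d ≥ 746.4 mm.
The elongation limit governs.

746 mm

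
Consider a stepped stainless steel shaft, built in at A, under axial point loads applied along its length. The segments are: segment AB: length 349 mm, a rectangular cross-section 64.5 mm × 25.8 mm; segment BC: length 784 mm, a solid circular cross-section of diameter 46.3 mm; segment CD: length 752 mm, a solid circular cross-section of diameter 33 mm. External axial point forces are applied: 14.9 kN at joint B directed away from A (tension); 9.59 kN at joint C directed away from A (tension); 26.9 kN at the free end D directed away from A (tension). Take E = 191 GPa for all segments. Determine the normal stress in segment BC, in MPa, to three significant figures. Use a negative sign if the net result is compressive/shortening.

Internal axial forces (sectioning from the free end, tension +): N_CD = 26.9 kN, N_BC = 36.49 kN, N_AB = 51.39 kN.
A_BC = 1684 mm².
σ_BC = N_BC/A_BC = 36490/1684 = 21.67 MPa.

21.7 MPa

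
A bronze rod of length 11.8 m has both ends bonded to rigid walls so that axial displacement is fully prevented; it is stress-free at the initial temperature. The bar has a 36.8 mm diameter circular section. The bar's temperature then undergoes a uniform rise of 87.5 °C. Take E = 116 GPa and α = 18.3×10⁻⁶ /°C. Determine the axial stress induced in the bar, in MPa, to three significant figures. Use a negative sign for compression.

Free thermal expansion αLΔT = 18.3e-6 · 11800 · 87.5 = 18.89 mm.
The walls impose strain ε = −(18.89)/11800 = -1.6013e-03; σ = Eε = 116000 · -1.6013e-03 = -185.7 MPa.

-186 MPa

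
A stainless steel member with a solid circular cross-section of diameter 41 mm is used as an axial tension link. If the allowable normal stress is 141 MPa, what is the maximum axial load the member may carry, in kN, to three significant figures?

A = 1320 mm².
P_max = σ_allow · A = 141 · 1320 = 186200 N = 186.2 kN.

186 kN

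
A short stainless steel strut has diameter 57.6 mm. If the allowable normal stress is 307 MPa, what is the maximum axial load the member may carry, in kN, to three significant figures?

800 kN

A = 2606 mm².
P_max = σ_allow · A = 307 · 2606 = 800000 N = 800 kN.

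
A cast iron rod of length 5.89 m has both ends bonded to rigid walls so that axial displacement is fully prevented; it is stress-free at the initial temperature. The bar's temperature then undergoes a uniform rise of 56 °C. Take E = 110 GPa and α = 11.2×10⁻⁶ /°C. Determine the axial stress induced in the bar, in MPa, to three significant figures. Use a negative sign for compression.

-69.0 MPa

Free thermal expansion αLΔT = 11.2e-6 · 5890 · 56 = 3.694 mm.
The walls impose strain ε = −(3.694)/5890 = -6.2720e-04; σ = Eε = 110000 · -6.2720e-04 = -68.99 MPa.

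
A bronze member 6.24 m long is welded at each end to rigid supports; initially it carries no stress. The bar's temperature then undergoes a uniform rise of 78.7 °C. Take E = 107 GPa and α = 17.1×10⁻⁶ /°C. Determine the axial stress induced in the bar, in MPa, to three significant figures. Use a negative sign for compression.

Free thermal expansion αLΔT = 17.1e-6 · 6240 · 78.7 = 8.398 mm.
The walls impose strain ε = −(8.398)/6240 = -1.3458e-03; σ = Eε = 107000 · -1.3458e-03 = -144 MPa.

-144 MPa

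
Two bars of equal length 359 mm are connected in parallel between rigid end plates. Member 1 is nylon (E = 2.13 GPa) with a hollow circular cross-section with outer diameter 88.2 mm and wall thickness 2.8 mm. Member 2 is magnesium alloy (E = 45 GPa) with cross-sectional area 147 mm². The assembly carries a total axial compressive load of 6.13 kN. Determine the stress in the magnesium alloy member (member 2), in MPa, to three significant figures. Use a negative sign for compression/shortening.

A_1 = 751.2 mm².
Equal strain + equilibrium ⇒ each member carries load in proportion to AE: A₁E₁ = 1600000 N, A₂E₂ = 6615000 N, ΣAE = 8215000 N.
σ₂ = P·E₂/ΣAE = -6130·45000/8215000 = -33.58 MPa.

-33.6 MPa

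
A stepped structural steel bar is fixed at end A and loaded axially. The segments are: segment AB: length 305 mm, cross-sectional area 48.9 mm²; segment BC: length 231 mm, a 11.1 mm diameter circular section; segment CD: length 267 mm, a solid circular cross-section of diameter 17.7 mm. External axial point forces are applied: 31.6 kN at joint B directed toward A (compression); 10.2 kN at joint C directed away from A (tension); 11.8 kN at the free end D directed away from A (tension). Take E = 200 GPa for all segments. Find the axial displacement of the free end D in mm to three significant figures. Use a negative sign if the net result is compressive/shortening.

0.0272 mm

Internal axial forces (sectioning from the free end, tension +): N_CD = 11.8 kN, N_BC = 22 kN, N_AB = -9.6 kN.
A_BC = 96.77 mm².
A_CD = 246.1 mm².
δ_AB = -9600·305/(48.9·200000) = -0.2994 mm
δ_BC = 22000·231/(96.77·200000) = 0.2626 mm
δ_CD = 11800·267/(246.1·200000) = 0.06402 mm
δ = Σδ_i = 0.02722 mm.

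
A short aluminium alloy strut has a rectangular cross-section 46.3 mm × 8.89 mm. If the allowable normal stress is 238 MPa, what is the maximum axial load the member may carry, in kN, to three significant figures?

98.0 kN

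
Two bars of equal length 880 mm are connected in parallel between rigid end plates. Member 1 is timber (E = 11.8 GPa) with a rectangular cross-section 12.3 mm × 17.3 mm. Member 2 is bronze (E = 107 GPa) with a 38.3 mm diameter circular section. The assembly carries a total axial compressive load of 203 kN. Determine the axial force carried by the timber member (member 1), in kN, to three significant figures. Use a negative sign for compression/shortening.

-4.05 kN

A_1 = 212.8 mm².
A_2 = 1152 mm².
Equal strain + equilibrium ⇒ each member carries load in proportion to AE: A₁E₁ = 2511000 N, A₂E₂ = 123300000 N, ΣAE = 125800000 N.
F₁ = P·A₁E₁/ΣAE = -203000·2511000/125800000 = -4052 N.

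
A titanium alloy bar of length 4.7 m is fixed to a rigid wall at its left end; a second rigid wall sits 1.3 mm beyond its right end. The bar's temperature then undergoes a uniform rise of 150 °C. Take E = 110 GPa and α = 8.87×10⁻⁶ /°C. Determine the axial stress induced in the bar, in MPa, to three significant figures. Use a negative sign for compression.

Free thermal expansion αLΔT = 8.87e-6 · 4700 · 150 = 6.253 mm.
The walls engage after the gap closes; constrained expansion = 6.253 − 1.3 = 4.953 mm.
The walls impose strain ε = −(4.953)/4700 = -1.0539e-03; σ = Eε = 110000 · -1.0539e-03 = -115.9 MPa.

-116 MPa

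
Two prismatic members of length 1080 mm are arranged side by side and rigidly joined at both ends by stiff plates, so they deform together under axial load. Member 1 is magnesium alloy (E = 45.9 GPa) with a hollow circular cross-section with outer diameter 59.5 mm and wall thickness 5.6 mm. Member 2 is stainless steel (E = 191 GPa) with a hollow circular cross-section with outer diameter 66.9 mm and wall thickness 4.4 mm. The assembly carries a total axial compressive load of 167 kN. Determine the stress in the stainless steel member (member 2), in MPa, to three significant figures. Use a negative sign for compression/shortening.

-153 MPa

A_1 = 948.3 mm².
A_2 = 863.9 mm².
Equal strain + equilibrium ⇒ each member carries load in proportion to AE: A₁E₁ = 43530000 N, A₂E₂ = 165000000 N, ΣAE = 208500000 N.
σ₂ = P·E₂/ΣAE = -167000·191000/208500000 = -153 MPa.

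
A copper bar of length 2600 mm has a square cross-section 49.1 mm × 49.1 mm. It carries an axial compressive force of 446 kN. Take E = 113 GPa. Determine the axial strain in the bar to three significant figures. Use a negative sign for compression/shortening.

A = 2411 mm².
σ = N/A = -185 MPa; ε = σ/E = -185/113000 = -1.637e-03.

-0.00164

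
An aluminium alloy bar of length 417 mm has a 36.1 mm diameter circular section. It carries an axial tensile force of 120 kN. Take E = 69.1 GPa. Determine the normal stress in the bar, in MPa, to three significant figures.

A = 1024 mm².
σ = N/A = 120000/1024 = 117.2 MPa.

117 MPa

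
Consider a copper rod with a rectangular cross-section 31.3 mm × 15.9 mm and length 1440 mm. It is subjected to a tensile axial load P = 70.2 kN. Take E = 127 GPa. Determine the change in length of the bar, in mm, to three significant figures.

1.60 mm

A = 497.7 mm².
δ_mech = NL/(AE) = 70200·1440/(497.7·127000) = 1.599 mm.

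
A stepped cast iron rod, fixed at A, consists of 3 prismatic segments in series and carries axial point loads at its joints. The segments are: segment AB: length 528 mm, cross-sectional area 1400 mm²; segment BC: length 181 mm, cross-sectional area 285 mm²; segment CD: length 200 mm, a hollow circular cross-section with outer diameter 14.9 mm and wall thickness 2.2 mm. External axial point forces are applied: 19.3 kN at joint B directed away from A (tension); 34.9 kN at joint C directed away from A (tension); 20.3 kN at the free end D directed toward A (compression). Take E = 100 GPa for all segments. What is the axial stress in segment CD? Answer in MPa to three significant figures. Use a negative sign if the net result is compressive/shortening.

-231 MPa

Internal axial forces (sectioning from the free end, tension +): N_CD = -20.3 kN, N_BC = 14.6 kN, N_AB = 33.9 kN.
A_CD = 87.78 mm².
σ_CD = N_CD/A_CD = -20300/87.78 = -231.3 MPa.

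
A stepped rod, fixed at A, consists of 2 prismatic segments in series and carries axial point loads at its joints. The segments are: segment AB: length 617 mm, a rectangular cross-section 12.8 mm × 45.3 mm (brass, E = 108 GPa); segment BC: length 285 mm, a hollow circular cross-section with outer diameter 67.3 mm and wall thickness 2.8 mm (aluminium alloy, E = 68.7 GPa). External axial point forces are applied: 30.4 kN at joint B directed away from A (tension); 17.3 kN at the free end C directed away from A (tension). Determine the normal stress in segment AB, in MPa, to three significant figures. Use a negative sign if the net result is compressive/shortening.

82.3 MPa

Internal axial forces (sectioning from the free end, tension +): N_BC = 17.3 kN, N_AB = 47.7 kN.
A_AB = 579.8 mm².
σ_AB = N_AB/A_AB = 47700/579.8 = 82.26 MPa.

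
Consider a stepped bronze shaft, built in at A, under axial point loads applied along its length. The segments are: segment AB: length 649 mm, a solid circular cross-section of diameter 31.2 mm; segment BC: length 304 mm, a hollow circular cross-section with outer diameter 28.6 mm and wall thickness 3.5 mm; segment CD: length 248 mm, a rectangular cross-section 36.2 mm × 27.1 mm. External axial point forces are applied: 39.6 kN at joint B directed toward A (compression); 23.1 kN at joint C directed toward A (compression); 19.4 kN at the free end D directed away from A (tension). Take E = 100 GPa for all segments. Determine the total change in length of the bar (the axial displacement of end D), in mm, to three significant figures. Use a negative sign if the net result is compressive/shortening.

-0.359 mm

Internal axial forces (sectioning from the free end, tension +): N_CD = 19.4 kN, N_BC = -3.7 kN, N_AB = -43.3 kN.
A_AB = 764.5 mm².
A_BC = 276 mm².
A_CD = 981 mm².
δ_AB = -43300·649/(764.5·100000) = -0.3676 mm
δ_BC = -3700·304/(276·100000) = -0.04076 mm
δ_CD = 19400·248/(981·100000) = 0.04904 mm
δ = Σδ_i = -0.3593 mm.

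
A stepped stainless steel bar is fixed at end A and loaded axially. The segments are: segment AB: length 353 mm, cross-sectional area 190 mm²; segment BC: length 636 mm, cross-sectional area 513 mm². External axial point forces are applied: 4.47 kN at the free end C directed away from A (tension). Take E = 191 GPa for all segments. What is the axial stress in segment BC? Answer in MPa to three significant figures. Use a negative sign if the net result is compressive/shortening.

8.71 MPa

Internal axial forces (sectioning from the free end, tension +): N_BC = 4.47 kN, N_AB = 4.47 kN.
σ_BC = N_BC/A_BC = 4470/513 = 8.713 MPa.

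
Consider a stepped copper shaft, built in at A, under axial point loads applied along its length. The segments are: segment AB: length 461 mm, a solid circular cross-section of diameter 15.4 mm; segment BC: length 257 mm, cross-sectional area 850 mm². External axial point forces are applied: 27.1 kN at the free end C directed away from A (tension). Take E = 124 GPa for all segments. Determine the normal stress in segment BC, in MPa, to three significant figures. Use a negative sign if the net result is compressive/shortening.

Internal axial forces (sectioning from the free end, tension +): N_BC = 27.1 kN, N_AB = 27.1 kN.
σ_BC = N_BC/A_BC = 27100/850 = 31.88 MPa.

31.9 MPa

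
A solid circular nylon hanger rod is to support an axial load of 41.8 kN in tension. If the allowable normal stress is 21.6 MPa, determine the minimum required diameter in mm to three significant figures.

Required area A ≥ P/σ_allow = 41800/21.6 = 1935 mm².
For a solid circular section, d ≥ √(4A/π) = 49.64 mm.

49.6 mm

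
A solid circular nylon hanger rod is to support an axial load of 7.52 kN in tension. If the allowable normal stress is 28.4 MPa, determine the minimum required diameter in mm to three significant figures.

18.4 mm

Required area A ≥ P/σ_allow = 7520/28.4 = 264.8 mm².
For a solid circular section, d ≥ √(4A/π) = 18.36 mm.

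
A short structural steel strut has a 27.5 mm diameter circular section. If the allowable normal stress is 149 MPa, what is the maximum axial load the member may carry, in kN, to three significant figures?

A = 594 mm².
P_max = σ_allow · A = 149 · 594 = 88500 N = 88.5 kN.

88.5 kN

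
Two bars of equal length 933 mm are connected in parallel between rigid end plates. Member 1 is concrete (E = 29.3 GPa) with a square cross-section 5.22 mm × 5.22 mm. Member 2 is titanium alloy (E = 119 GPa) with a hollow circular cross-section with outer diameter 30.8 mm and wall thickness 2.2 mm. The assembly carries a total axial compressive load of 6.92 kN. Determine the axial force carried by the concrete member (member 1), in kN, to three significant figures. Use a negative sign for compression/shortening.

-0.227 kN

A_1 = 27.25 mm².
A_2 = 197.7 mm².
Equal strain + equilibrium ⇒ each member carries load in proportion to AE: A₁E₁ = 798400 N, A₂E₂ = 23520000 N, ΣAE = 24320000 N.
F₁ = P·A₁E₁/ΣAE = -6920·798400/24320000 = -227.2 N.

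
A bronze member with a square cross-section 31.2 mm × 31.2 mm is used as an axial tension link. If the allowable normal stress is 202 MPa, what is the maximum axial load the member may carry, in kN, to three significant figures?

197 kN

A = 973.4 mm².
P_max = σ_allow · A = 202 · 973.4 = 196600 N = 196.6 kN.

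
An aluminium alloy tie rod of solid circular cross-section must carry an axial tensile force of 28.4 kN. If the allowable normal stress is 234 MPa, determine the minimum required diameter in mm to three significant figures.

12.4 mm

Required area A ≥ P/σ_allow = 28400/234 = 121.4 mm².
For a solid circular section, d ≥ √(4A/π) = 12.43 mm.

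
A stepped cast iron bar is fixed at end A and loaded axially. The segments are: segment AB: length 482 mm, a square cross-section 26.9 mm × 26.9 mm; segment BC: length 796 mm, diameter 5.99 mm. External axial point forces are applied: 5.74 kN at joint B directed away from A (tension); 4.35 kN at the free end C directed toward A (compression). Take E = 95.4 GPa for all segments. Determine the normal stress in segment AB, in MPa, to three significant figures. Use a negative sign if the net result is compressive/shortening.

1.92 MPa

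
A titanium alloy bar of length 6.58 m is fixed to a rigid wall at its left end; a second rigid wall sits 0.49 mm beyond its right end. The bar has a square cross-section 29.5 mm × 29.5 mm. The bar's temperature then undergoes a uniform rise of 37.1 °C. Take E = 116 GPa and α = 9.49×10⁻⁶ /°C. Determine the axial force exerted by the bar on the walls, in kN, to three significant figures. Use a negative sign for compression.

-28.0 kN

Free thermal expansion αLΔT = 9.49e-6 · 6580 · 37.1 = 2.317 mm.
The walls engage after the gap closes; constrained expansion = 2.317 − 0.49 = 1.827 mm.
The walls impose strain ε = −(1.827)/6580 = -2.7761e-04; σ = Eε = 116000 · -2.7761e-04 = -32.2 MPa.
Wall reaction R = σ·A = -32.2·870.2 = -28020 N = -28.02 kN.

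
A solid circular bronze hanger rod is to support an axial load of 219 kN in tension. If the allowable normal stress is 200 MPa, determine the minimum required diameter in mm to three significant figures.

37.3 mm

Required area A ≥ P/σ_allow = 219000/200 = 1095 mm².
For a solid circular section, d ≥ √(4A/π) = 37.34 mm.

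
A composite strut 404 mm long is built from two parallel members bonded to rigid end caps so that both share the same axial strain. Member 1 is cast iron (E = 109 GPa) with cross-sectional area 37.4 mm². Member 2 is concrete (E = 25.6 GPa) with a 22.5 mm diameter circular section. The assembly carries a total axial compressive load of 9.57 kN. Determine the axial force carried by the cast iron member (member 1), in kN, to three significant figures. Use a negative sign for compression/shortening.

A_2 = 397.6 mm².
Equal strain + equilibrium ⇒ each member carries load in proportion to AE: A₁E₁ = 4077000 N, A₂E₂ = 10180000 N, ΣAE = 14260000 N.
F₁ = P·A₁E₁/ΣAE = -9570·4077000/14260000 = -2737 N.

-2.74 kN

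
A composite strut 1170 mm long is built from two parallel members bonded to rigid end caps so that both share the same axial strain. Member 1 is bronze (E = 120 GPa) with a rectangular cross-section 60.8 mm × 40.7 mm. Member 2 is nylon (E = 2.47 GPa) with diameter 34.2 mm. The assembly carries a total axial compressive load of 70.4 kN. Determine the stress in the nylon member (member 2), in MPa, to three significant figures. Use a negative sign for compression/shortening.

A_1 = 2475 mm².
A_2 = 918.6 mm².
Equal strain + equilibrium ⇒ each member carries load in proportion to AE: A₁E₁ = 296900000 N, A₂E₂ = 2269000 N, ΣAE = 299200000 N.
σ₂ = P·E₂/ΣAE = -70400·2470/299200000 = -0.5811 MPa.

-0.581 MPa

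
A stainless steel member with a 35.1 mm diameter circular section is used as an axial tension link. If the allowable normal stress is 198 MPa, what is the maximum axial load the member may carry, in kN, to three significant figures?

192 kN

A = 967.6 mm².
P_max = σ_allow · A = 198 · 967.6 = 191600 N = 191.6 kN.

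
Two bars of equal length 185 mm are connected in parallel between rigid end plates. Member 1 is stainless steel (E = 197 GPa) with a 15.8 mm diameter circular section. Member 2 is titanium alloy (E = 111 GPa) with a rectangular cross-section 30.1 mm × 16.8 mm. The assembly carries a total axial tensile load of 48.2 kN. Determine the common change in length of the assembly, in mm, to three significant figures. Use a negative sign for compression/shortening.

0.0941 mm

A_1 = 196.1 mm².
A_2 = 505.7 mm².
Equal strain + equilibrium ⇒ each member carries load in proportion to AE: A₁E₁ = 38630000 N, A₂E₂ = 56130000 N, ΣAE = 94760000 N.
δ = PL/ΣAE = 48200·185/94760000 = 0.09411 mm.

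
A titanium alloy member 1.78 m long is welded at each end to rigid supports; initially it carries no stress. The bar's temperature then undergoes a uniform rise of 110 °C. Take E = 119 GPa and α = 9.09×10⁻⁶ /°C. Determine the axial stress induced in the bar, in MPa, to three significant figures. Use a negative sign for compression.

Free thermal expansion αLΔT = 9.09e-6 · 1780 · 110 = 1.78 mm.
The walls impose strain ε = −(1.78)/1780 = -9.9990e-04; σ = Eε = 119000 · -9.9990e-04 = -119 MPa.

-119 MPa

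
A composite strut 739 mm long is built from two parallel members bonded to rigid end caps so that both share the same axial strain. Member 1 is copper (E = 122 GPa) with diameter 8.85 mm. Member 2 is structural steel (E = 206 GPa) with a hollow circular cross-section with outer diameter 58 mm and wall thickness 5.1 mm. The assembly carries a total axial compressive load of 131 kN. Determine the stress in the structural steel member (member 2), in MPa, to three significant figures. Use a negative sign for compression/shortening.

-148 MPa

A_1 = 61.51 mm².
A_2 = 847.6 mm².
Equal strain + equilibrium ⇒ each member carries load in proportion to AE: A₁E₁ = 7505000 N, A₂E₂ = 174600000 N, ΣAE = 182100000 N.
σ₂ = P·E₂/ΣAE = -131000·206000/182100000 = -148.2 MPa.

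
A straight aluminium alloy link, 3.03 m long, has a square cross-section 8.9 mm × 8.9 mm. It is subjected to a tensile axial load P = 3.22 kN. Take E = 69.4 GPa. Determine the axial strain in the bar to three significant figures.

A = 79.21 mm².
σ = N/A = 40.65 MPa; ε = σ/E = 40.65/69400 = 5.858e-04.

5.86e-04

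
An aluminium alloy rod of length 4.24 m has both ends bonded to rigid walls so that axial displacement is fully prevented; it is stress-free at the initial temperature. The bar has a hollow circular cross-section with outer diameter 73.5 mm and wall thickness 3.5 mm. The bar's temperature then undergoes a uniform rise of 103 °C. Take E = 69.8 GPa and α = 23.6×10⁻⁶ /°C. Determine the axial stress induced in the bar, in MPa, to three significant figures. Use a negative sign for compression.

Free thermal expansion αLΔT = 23.6e-6 · 4240 · 103 = 10.31 mm.
The walls impose strain ε = −(10.31)/4240 = -2.4308e-03; σ = Eε = 69800 · -2.4308e-03 = -169.7 MPa.

-170 MPa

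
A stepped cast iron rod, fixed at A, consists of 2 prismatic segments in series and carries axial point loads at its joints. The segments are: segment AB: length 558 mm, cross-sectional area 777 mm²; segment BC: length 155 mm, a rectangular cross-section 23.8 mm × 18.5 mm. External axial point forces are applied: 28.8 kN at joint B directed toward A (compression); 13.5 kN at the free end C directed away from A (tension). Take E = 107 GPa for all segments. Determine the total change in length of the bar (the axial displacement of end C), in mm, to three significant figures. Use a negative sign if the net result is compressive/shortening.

-0.0583 mm

Internal axial forces (sectioning from the free end, tension +): N_BC = 13.5 kN, N_AB = -15.3 kN.
A_BC = 440.3 mm².
δ_AB = -15300·558/(777·107000) = -0.1027 mm
δ_BC = 13500·155/(440.3·107000) = 0.04442 mm
δ = Σδ_i = -0.05827 mm.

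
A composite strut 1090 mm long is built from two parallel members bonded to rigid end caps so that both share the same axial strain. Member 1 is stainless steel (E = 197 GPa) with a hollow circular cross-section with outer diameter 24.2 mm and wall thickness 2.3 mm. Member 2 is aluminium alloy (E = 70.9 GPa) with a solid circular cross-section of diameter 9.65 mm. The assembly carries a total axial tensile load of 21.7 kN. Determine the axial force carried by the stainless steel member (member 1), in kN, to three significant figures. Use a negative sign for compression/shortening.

A_1 = 158.2 mm².
A_2 = 73.14 mm².
Equal strain + equilibrium ⇒ each member carries load in proportion to AE: A₁E₁ = 31170000 N, A₂E₂ = 5186000 N, ΣAE = 36360000 N.
F₁ = P·A₁E₁/ΣAE = 21700·31170000/36360000 = 18610 N.

18.6 kN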